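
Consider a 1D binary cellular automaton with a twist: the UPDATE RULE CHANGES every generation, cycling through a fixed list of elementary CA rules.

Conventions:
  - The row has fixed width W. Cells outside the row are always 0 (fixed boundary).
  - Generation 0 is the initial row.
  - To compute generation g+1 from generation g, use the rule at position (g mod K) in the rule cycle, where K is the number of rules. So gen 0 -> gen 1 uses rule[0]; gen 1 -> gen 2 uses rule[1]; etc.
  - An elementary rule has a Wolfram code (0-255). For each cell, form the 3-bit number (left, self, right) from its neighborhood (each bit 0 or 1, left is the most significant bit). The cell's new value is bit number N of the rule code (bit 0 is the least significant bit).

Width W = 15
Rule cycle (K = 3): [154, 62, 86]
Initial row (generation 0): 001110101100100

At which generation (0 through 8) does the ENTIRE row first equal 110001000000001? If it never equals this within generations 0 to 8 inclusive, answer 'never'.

Gen 0: 001110101100100
Gen 1 (rule 154): 011100001011010
Gen 2 (rule 62): 110010011110111
Gen 3 (rule 86): 011111100010001
Gen 4 (rule 154): 111111010101010
Gen 5 (rule 62): 100000111111111
Gen 6 (rule 86): 110001000000001
Gen 7 (rule 154): 101010100000010
Gen 8 (rule 62): 111111110000111

Answer: 6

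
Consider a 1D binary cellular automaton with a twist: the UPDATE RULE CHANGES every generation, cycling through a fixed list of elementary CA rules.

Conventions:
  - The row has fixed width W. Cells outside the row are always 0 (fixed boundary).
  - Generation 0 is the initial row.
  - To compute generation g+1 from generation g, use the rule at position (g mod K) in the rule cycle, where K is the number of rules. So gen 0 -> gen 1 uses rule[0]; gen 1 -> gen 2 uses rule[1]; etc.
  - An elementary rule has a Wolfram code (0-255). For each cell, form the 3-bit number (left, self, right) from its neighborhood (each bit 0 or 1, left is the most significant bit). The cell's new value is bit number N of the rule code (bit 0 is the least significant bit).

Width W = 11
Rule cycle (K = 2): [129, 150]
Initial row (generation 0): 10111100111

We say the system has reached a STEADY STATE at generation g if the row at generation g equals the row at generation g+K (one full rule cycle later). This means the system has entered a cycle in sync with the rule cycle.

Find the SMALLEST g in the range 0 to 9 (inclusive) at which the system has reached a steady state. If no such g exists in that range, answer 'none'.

Gen 0: 10111100111
Gen 1 (rule 129): 00011000010
Gen 2 (rule 150): 00100100111
Gen 3 (rule 129): 10000000010
Gen 4 (rule 150): 11000000111
Gen 5 (rule 129): 00011110010
Gen 6 (rule 150): 00101101111
Gen 7 (rule 129): 10000000110
Gen 8 (rule 150): 11000001001
Gen 9 (rule 129): 00011100000
Gen 10 (rule 150): 00101010000
Gen 11 (rule 129): 10000000111

Answer: none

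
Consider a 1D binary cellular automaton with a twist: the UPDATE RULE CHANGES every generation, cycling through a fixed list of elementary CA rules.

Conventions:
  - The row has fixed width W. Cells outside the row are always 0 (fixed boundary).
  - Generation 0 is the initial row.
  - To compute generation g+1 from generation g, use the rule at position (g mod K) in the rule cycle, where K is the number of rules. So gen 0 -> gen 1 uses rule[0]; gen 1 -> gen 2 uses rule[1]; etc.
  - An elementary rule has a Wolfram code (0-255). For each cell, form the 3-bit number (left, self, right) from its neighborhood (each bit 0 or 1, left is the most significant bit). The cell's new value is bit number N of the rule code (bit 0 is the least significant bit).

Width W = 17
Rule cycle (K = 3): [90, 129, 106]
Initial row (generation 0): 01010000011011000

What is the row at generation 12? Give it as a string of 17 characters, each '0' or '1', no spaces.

Gen 0: 01010000011011000
Gen 1 (rule 90): 10001000111011100
Gen 2 (rule 129): 00100010010001001
Gen 3 (rule 106): 01000100100010010
Gen 4 (rule 90): 10101011010101101
Gen 5 (rule 129): 00000000000000000
Gen 6 (rule 106): 00000000000000000
Gen 7 (rule 90): 00000000000000000
Gen 8 (rule 129): 11111111111111111
Gen 9 (rule 106): 10000000000000001
Gen 10 (rule 90): 01000000000000010
Gen 11 (rule 129): 00011111111111000
Gen 12 (rule 106): 00110000000001000

Answer: 00110000000001000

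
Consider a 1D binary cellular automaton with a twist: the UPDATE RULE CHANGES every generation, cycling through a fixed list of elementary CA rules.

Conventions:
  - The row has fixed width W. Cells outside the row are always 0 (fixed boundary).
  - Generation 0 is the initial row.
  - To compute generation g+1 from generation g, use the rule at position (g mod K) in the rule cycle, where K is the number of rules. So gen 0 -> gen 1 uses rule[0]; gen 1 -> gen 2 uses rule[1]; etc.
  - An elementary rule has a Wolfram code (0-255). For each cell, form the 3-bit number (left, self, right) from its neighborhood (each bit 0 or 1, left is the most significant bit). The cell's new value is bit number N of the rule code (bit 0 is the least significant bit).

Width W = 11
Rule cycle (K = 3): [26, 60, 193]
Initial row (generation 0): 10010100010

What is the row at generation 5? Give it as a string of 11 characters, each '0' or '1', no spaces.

Answer: 00000010100

Derivation:
Gen 0: 10010100010
Gen 1 (rule 26): 01100010101
Gen 2 (rule 60): 01010011111
Gen 3 (rule 193): 00000001111
Gen 4 (rule 26): 00000011000
Gen 5 (rule 60): 00000010100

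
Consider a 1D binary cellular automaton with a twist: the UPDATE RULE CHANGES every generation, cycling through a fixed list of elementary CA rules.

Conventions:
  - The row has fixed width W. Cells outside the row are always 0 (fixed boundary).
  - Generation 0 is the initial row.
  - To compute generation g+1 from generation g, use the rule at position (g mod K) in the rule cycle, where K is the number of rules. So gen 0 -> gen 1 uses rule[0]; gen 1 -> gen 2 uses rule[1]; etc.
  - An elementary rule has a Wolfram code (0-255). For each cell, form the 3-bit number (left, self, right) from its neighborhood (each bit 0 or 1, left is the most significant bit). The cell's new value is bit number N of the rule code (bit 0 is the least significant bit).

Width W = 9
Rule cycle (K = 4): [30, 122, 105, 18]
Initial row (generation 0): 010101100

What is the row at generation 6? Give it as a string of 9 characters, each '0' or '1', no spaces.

Gen 0: 010101100
Gen 1 (rule 30): 110101010
Gen 2 (rule 122): 111010101
Gen 3 (rule 105): 101101010
Gen 4 (rule 18): 000000001
Gen 5 (rule 30): 000000011
Gen 6 (rule 122): 000000111

Answer: 000000111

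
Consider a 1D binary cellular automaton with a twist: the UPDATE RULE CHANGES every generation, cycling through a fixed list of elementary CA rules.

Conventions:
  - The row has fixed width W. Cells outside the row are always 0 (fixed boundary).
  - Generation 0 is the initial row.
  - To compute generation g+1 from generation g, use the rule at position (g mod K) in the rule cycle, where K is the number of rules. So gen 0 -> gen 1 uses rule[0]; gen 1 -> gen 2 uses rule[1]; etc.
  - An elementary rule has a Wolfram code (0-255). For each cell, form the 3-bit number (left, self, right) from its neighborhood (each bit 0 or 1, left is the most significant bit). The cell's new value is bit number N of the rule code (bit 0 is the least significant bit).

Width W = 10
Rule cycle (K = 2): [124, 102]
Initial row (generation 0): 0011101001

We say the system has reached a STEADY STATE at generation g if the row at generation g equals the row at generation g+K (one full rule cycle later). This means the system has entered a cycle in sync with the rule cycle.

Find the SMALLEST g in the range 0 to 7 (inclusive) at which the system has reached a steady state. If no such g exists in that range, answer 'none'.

Answer: none

Derivation:
Gen 0: 0011101001
Gen 1 (rule 124): 0010111101
Gen 2 (rule 102): 0111000111
Gen 3 (rule 124): 0101100101
Gen 4 (rule 102): 1110101111
Gen 5 (rule 124): 1011111001
Gen 6 (rule 102): 1100001011
Gen 7 (rule 124): 1110001111
Gen 8 (rule 102): 0010010001
Gen 9 (rule 124): 0011011001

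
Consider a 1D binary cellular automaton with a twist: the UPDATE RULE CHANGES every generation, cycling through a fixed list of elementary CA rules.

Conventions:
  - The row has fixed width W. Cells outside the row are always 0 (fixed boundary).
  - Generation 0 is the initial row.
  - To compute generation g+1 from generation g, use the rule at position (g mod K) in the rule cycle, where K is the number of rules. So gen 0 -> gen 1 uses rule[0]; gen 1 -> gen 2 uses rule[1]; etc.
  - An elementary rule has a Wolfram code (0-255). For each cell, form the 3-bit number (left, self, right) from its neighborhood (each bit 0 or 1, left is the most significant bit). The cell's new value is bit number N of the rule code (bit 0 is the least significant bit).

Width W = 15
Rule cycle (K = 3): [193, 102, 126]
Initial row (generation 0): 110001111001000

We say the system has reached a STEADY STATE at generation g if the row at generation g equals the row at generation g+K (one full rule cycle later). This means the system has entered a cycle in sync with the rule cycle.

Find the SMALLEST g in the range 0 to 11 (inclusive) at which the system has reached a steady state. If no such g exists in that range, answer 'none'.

Gen 0: 110001111001000
Gen 1 (rule 193): 010100111000011
Gen 2 (rule 102): 111101001000101
Gen 3 (rule 126): 100111111101111
Gen 4 (rule 193): 000011111100111
Gen 5 (rule 102): 000100000101001
Gen 6 (rule 126): 001110001111111
Gen 7 (rule 193): 100110100111111
Gen 8 (rule 102): 101011101000001
Gen 9 (rule 126): 111110111100011
Gen 10 (rule 193): 011110011101001
Gen 11 (rule 102): 100010100111011
Gen 12 (rule 126): 110111111101111
Gen 13 (rule 193): 010011111100111
Gen 14 (rule 102): 110100000101001

Answer: none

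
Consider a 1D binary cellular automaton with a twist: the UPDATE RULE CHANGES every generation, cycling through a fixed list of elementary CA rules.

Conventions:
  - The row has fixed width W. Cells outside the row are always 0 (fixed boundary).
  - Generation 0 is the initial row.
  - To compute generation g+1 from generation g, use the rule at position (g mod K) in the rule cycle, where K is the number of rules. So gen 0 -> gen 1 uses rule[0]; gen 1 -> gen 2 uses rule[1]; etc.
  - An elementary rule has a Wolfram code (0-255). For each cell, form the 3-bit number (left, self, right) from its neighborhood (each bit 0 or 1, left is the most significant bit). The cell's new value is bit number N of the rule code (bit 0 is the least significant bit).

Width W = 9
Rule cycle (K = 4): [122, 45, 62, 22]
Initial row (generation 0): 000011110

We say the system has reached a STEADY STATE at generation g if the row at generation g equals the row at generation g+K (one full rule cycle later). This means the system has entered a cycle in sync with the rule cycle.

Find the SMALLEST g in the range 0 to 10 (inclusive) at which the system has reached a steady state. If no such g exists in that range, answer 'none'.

Answer: none

Derivation:
Gen 0: 000011110
Gen 1 (rule 122): 000110011
Gen 2 (rule 45): 110100010
Gen 3 (rule 62): 101110111
Gen 4 (rule 22): 100000000
Gen 5 (rule 122): 010000000
Gen 6 (rule 45): 010111111
Gen 7 (rule 62): 111100000
Gen 8 (rule 22): 000010000
Gen 9 (rule 122): 000101000
Gen 10 (rule 45): 110111011
Gen 11 (rule 62): 101100110
Gen 12 (rule 22): 100011001
Gen 13 (rule 122): 010111110
Gen 14 (rule 45): 011100000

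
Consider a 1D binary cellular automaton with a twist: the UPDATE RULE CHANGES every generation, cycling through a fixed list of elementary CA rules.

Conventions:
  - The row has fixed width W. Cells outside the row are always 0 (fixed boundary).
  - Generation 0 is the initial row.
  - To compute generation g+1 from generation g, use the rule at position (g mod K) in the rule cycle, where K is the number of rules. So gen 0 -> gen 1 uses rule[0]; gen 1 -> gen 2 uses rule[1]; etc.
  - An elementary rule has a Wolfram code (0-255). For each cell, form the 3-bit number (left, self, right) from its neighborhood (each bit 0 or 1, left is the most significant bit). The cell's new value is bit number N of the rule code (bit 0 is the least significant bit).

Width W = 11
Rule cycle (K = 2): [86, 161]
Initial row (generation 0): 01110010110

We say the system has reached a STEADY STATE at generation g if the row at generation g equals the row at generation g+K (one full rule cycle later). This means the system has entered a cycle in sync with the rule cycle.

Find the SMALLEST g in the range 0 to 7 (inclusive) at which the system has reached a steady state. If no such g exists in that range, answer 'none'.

Answer: none

Derivation:
Gen 0: 01110010110
Gen 1 (rule 86): 10011110011
Gen 2 (rule 161): 00001100000
Gen 3 (rule 86): 00010110000
Gen 4 (rule 161): 11001000111
Gen 5 (rule 86): 01111101001
Gen 6 (rule 161): 00111010000
Gen 7 (rule 86): 01001011000
Gen 8 (rule 161): 00000100011
Gen 9 (rule 86): 00001110101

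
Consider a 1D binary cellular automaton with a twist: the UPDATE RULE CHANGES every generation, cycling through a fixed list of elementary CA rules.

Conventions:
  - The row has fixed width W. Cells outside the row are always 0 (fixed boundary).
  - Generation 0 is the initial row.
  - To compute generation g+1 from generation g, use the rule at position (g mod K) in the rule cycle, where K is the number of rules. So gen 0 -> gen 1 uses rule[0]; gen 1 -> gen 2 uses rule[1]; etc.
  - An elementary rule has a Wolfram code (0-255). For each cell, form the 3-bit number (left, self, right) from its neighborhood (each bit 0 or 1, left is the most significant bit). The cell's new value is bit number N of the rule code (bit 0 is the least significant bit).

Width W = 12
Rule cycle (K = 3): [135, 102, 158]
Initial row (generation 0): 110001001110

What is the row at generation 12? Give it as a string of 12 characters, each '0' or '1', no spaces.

Gen 0: 110001001110
Gen 1 (rule 135): 000111010100
Gen 2 (rule 102): 001001111100
Gen 3 (rule 158): 011111111010
Gen 4 (rule 135): 101111110010
Gen 5 (rule 102): 110000010110
Gen 6 (rule 158): 101000110101
Gen 7 (rule 135): 101011000101
Gen 8 (rule 102): 111101001111
Gen 9 (rule 158): 111001111110
Gen 10 (rule 135): 010010111100
Gen 11 (rule 102): 110111000100
Gen 12 (rule 158): 100110101110

Answer: 100110101110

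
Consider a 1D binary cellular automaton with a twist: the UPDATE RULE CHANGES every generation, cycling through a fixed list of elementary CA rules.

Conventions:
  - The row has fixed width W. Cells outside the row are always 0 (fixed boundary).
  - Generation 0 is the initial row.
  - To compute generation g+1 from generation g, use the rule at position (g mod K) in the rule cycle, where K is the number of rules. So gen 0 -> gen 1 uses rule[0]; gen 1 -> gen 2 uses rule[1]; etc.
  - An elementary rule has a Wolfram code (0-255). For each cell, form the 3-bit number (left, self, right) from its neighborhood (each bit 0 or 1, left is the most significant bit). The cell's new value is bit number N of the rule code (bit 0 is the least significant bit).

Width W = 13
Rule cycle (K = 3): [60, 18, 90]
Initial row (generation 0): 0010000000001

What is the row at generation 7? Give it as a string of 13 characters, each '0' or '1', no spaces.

Answer: 0000001100110

Derivation:
Gen 0: 0010000000001
Gen 1 (rule 60): 0011000000001
Gen 2 (rule 18): 0100100000010
Gen 3 (rule 90): 1011010000101
Gen 4 (rule 60): 1110111000111
Gen 5 (rule 18): 0000000101000
Gen 6 (rule 90): 0000001000100
Gen 7 (rule 60): 0000001100110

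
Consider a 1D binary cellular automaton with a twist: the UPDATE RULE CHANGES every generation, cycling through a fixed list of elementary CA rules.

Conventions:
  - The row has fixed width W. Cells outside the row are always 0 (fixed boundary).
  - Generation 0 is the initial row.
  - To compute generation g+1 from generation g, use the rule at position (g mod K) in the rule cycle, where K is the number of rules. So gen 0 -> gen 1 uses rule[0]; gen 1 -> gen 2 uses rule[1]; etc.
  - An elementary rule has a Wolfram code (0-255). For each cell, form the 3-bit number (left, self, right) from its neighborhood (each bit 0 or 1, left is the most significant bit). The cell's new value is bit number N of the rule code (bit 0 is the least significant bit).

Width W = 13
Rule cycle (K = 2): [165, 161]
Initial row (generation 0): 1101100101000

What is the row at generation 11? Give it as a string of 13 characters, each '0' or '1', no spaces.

Answer: 0110101100101

Derivation:
Gen 0: 1101100101000
Gen 1 (rule 165): 0010000111011
Gen 2 (rule 161): 1000110010100
Gen 3 (rule 165): 1010000011101
Gen 4 (rule 161): 0100111001010
Gen 5 (rule 165): 0100010001110
Gen 6 (rule 161): 0001000100100
Gen 7 (rule 165): 1101010100101
Gen 8 (rule 161): 0010101000010
Gen 9 (rule 165): 1011111011010
Gen 10 (rule 161): 0101110100100
Gen 11 (rule 165): 0110101100101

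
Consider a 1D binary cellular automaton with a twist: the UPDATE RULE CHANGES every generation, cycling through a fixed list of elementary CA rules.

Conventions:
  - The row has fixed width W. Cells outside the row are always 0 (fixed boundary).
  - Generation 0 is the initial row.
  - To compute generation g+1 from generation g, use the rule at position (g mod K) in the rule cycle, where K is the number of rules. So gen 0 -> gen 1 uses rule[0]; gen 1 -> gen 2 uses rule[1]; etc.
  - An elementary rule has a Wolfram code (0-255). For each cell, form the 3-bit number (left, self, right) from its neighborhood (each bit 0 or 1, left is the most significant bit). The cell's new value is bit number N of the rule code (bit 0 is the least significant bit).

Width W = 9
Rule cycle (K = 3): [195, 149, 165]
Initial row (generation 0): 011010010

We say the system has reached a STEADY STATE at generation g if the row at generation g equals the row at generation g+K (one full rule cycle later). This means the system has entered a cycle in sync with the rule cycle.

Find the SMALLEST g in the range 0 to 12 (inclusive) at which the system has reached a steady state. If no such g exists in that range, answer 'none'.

Gen 0: 011010010
Gen 1 (rule 195): 101000100
Gen 2 (rule 149): 101110111
Gen 3 (rule 165): 110101010
Gen 4 (rule 195): 010000000
Gen 5 (rule 149): 011111111
Gen 6 (rule 165): 001111110
Gen 7 (rule 195): 110111110
Gen 8 (rule 149): 000011101
Gen 9 (rule 165): 111001011
Gen 10 (rule 195): 011010001
Gen 11 (rule 149): 000011101
Gen 12 (rule 165): 111001011
Gen 13 (rule 195): 011010001
Gen 14 (rule 149): 000011101
Gen 15 (rule 165): 111001011

Answer: 8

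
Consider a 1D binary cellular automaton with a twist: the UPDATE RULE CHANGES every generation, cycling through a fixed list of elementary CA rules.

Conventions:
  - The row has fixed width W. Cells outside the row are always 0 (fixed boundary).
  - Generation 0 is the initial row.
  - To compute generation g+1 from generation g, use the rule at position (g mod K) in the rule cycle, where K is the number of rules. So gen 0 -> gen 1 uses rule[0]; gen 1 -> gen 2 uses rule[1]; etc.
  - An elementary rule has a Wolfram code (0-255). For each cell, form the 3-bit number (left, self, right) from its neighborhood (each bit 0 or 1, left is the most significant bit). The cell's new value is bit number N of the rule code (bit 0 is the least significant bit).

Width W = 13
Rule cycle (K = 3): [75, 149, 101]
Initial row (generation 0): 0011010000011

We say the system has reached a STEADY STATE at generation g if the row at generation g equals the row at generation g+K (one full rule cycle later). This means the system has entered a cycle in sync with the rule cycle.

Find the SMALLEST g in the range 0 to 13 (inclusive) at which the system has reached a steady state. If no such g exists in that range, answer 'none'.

Answer: 4

Derivation:
Gen 0: 0011010000011
Gen 1 (rule 75): 1111000111111
Gen 2 (rule 149): 0110110011110
Gen 3 (rule 101): 0011010000010
Gen 4 (rule 75): 1111000111100
Gen 5 (rule 149): 0110110011011
Gen 6 (rule 101): 0011010001101
Gen 7 (rule 75): 1111000111100
Gen 8 (rule 149): 0110110011011
Gen 9 (rule 101): 0011010001101
Gen 10 (rule 75): 1111000111100
Gen 11 (rule 149): 0110110011011
Gen 12 (rule 101): 0011010001101
Gen 13 (rule 75): 1111000111100
Gen 14 (rule 149): 0110110011011
Gen 15 (rule 101): 0011010001101
Gen 16 (rule 75): 1111000111100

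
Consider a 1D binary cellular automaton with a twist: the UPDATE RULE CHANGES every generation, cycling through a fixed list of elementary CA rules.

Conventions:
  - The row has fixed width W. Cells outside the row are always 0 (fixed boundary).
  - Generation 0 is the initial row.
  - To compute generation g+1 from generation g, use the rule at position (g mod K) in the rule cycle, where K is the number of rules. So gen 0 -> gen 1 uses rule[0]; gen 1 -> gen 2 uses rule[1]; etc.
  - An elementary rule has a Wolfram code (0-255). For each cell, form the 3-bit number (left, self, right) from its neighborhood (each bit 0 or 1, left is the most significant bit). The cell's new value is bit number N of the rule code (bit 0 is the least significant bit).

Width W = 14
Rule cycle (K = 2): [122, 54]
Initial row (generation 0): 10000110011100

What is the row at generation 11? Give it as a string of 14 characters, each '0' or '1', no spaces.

Answer: 10110100000111

Derivation:
Gen 0: 10000110011100
Gen 1 (rule 122): 01001111110110
Gen 2 (rule 54): 11110000001001
Gen 3 (rule 122): 10011000010110
Gen 4 (rule 54): 11100100111001
Gen 5 (rule 122): 10111011101110
Gen 6 (rule 54): 11000100010001
Gen 7 (rule 122): 11101010101010
Gen 8 (rule 54): 00011111111111
Gen 9 (rule 122): 00110000000001
Gen 10 (rule 54): 01001000000011
Gen 11 (rule 122): 10110100000111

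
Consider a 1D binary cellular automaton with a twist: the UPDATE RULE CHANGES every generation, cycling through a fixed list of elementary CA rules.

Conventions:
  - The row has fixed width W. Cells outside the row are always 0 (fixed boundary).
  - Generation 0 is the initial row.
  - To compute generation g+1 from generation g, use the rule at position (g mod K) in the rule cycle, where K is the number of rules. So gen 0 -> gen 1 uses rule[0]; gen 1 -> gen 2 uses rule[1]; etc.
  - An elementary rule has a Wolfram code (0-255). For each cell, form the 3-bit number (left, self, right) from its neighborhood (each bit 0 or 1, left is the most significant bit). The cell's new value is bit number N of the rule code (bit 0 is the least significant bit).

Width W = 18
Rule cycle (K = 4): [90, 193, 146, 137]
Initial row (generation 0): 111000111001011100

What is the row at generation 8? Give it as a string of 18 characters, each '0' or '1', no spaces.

Gen 0: 111000111001011100
Gen 1 (rule 90): 101101101110010110
Gen 2 (rule 193): 000100100110000010
Gen 3 (rule 146): 001011011001000101
Gen 4 (rule 137): 100010010000010000
Gen 5 (rule 90): 010101101000101000
Gen 6 (rule 193): 000000100010000011
Gen 7 (rule 146): 000001010101000100
Gen 8 (rule 137): 111100000000010001

Answer: 111100000000010001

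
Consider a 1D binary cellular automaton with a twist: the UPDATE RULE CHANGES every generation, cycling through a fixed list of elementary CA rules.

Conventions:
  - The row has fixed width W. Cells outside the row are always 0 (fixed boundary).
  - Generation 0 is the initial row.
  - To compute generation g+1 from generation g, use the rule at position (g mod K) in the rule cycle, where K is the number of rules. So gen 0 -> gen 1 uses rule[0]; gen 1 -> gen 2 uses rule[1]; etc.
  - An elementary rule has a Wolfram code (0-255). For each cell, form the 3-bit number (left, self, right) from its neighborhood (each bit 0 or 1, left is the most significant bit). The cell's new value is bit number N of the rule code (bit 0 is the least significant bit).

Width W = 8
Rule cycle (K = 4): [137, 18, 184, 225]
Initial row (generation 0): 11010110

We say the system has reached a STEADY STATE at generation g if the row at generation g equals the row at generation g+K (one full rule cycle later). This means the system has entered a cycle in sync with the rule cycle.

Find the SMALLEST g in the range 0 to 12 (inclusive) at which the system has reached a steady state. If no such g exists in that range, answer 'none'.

Gen 0: 11010110
Gen 1 (rule 137): 10000100
Gen 2 (rule 18): 01001010
Gen 3 (rule 184): 00100101
Gen 4 (rule 225): 10000010
Gen 5 (rule 137): 00111000
Gen 6 (rule 18): 01000100
Gen 7 (rule 184): 00100010
Gen 8 (rule 225): 10001000
Gen 9 (rule 137): 00100011
Gen 10 (rule 18): 01010100
Gen 11 (rule 184): 00101010
Gen 12 (rule 225): 10010100
Gen 13 (rule 137): 00000001
Gen 14 (rule 18): 00000010
Gen 15 (rule 184): 00000001
Gen 16 (rule 225): 11111100

Answer: none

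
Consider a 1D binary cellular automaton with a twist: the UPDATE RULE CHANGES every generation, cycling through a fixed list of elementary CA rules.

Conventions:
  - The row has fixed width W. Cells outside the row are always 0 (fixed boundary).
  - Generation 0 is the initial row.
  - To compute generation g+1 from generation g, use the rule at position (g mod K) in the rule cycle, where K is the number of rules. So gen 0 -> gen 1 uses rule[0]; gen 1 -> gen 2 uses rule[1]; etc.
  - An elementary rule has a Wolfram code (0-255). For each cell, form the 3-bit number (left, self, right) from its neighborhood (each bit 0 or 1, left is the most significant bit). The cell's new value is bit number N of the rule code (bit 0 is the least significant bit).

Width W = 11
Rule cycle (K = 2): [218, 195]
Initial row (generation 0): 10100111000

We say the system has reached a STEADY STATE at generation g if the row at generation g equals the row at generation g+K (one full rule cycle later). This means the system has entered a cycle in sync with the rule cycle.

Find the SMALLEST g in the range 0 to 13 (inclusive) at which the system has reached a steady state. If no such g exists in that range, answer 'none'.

Answer: 5

Derivation:
Gen 0: 10100111000
Gen 1 (rule 218): 00011111100
Gen 2 (rule 195): 11101111101
Gen 3 (rule 218): 11101111100
Gen 4 (rule 195): 01100111101
Gen 5 (rule 218): 11111111100
Gen 6 (rule 195): 01111111101
Gen 7 (rule 218): 11111111100
Gen 8 (rule 195): 01111111101
Gen 9 (rule 218): 11111111100
Gen 10 (rule 195): 01111111101
Gen 11 (rule 218): 11111111100
Gen 12 (rule 195): 01111111101
Gen 13 (rule 218): 11111111100
Gen 14 (rule 195): 01111111101
Gen 15 (rule 218): 11111111100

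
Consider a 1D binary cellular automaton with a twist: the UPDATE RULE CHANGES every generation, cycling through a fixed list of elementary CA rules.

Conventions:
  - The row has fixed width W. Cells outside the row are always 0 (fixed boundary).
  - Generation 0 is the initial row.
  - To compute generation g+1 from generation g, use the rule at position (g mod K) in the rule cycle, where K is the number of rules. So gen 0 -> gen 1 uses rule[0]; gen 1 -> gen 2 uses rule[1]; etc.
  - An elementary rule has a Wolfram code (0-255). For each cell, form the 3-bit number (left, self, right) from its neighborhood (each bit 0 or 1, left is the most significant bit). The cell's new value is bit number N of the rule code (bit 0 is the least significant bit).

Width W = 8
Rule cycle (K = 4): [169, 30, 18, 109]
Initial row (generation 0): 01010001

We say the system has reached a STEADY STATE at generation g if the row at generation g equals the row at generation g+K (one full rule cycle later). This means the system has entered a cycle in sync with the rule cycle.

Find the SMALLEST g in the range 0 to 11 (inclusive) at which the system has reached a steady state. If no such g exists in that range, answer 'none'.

Answer: 11

Derivation:
Gen 0: 01010001
Gen 1 (rule 169): 00100100
Gen 2 (rule 30): 01111110
Gen 3 (rule 18): 10000001
Gen 4 (rule 109): 10111101
Gen 5 (rule 169): 01111010
Gen 6 (rule 30): 11000011
Gen 7 (rule 18): 00100100
Gen 8 (rule 109): 10100101
Gen 9 (rule 169): 01000010
Gen 10 (rule 30): 11100111
Gen 11 (rule 18): 00011000
Gen 12 (rule 109): 11011011
Gen 13 (rule 169): 10110110
Gen 14 (rule 30): 10100101
Gen 15 (rule 18): 00011000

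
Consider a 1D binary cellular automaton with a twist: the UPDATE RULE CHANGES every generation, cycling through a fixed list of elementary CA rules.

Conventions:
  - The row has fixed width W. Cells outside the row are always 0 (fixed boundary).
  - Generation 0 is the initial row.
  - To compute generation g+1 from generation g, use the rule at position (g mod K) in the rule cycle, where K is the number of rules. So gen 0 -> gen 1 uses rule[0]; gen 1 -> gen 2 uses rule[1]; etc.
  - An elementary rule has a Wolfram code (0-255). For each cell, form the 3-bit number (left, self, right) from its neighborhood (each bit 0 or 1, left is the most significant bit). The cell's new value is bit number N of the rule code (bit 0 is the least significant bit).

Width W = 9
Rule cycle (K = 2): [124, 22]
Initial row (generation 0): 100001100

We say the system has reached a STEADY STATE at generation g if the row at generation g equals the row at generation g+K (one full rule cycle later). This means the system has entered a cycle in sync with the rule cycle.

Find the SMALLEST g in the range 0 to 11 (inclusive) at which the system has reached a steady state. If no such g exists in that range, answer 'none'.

Answer: 8

Derivation:
Gen 0: 100001100
Gen 1 (rule 124): 110001110
Gen 2 (rule 22): 001010001
Gen 3 (rule 124): 001111001
Gen 4 (rule 22): 010000111
Gen 5 (rule 124): 011000101
Gen 6 (rule 22): 100101101
Gen 7 (rule 124): 110111111
Gen 8 (rule 22): 000000000
Gen 9 (rule 124): 000000000
Gen 10 (rule 22): 000000000
Gen 11 (rule 124): 000000000
Gen 12 (rule 22): 000000000
Gen 13 (rule 124): 000000000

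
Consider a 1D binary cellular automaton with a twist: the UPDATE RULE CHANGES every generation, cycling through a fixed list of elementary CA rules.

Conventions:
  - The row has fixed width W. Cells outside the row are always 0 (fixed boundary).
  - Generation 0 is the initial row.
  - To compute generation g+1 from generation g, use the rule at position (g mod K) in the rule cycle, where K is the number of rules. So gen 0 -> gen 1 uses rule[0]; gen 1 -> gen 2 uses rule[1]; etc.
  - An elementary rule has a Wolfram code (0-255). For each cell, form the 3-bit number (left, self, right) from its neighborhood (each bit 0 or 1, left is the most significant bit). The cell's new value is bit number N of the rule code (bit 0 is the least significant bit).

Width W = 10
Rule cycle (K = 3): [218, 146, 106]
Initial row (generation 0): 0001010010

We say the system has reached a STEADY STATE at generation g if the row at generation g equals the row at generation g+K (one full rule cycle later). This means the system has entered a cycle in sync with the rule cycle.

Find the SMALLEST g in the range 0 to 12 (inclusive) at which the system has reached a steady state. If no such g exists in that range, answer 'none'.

Answer: none

Derivation:
Gen 0: 0001010010
Gen 1 (rule 218): 0010001101
Gen 2 (rule 146): 0101010000
Gen 3 (rule 106): 1010100000
Gen 4 (rule 218): 0000010000
Gen 5 (rule 146): 0000101000
Gen 6 (rule 106): 0001010000
Gen 7 (rule 218): 0010001000
Gen 8 (rule 146): 0101010100
Gen 9 (rule 106): 1010101000
Gen 10 (rule 218): 0000000100
Gen 11 (rule 146): 0000001010
Gen 12 (rule 106): 0000010100
Gen 13 (rule 218): 0000100010
Gen 14 (rule 146): 0001010101
Gen 15 (rule 106): 0010101010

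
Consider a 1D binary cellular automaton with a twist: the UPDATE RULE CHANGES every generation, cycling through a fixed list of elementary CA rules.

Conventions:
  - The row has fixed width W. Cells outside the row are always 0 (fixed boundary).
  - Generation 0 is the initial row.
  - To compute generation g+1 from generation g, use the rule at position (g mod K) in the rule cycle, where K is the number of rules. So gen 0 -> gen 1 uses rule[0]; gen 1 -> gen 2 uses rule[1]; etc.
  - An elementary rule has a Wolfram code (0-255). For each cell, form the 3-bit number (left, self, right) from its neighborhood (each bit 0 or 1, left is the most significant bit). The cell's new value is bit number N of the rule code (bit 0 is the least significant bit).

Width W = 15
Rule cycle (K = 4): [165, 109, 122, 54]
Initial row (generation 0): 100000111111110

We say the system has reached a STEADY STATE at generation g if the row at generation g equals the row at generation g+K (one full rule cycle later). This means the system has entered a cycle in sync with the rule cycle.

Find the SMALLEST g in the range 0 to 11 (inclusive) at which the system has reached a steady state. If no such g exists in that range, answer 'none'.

Gen 0: 100000111111110
Gen 1 (rule 165): 101110011111100
Gen 2 (rule 109): 111010010000101
Gen 3 (rule 122): 101101101001010
Gen 4 (rule 54): 110010011111111
Gen 5 (rule 165): 000010001111110
Gen 6 (rule 109): 111010101000010
Gen 7 (rule 122): 101101010100101
Gen 8 (rule 54): 110011111111111
Gen 9 (rule 165): 000001111111110
Gen 10 (rule 109): 111101000000010
Gen 11 (rule 122): 100110100000101
Gen 12 (rule 54): 111001110001111
Gen 13 (rule 165): 010000100100110
Gen 14 (rule 109): 010110100100110
Gen 15 (rule 122): 101111011011111

Answer: none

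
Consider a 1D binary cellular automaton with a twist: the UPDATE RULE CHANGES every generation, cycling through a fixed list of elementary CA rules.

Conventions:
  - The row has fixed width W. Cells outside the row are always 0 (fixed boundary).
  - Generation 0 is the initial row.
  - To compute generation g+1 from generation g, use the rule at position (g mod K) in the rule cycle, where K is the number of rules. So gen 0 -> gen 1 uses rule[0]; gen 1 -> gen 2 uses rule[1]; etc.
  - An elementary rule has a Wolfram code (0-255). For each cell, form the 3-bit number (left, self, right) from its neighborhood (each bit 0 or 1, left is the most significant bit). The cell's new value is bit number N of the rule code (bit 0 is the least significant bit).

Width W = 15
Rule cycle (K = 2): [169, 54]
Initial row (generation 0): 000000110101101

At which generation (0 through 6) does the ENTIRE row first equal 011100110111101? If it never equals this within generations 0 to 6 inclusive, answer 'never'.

Gen 0: 000000110101101
Gen 1 (rule 169): 111110101011010
Gen 2 (rule 54): 000001111100111
Gen 3 (rule 169): 111101111000110
Gen 4 (rule 54): 000010000101001
Gen 5 (rule 169): 111000110010000
Gen 6 (rule 54): 000101001111000

Answer: never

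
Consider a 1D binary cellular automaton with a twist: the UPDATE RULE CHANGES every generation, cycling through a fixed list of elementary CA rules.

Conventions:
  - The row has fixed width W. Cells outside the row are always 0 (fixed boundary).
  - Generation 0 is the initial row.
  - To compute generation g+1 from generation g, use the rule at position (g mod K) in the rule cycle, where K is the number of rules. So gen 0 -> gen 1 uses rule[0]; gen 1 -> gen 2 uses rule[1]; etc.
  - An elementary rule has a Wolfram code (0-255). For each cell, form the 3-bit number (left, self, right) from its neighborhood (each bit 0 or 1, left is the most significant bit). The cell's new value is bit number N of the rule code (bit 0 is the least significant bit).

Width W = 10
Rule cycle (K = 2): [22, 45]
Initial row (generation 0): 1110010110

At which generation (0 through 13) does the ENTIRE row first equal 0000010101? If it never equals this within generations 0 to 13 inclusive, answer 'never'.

Gen 0: 1110010110
Gen 1 (rule 22): 0001110001
Gen 2 (rule 45): 1101000101
Gen 3 (rule 22): 0001101101
Gen 4 (rule 45): 1101011011
Gen 5 (rule 22): 0001000000
Gen 6 (rule 45): 1101011111
Gen 7 (rule 22): 0001000000
Gen 8 (rule 45): 1101011111
Gen 9 (rule 22): 0001000000
Gen 10 (rule 45): 1101011111
Gen 11 (rule 22): 0001000000
Gen 12 (rule 45): 1101011111
Gen 13 (rule 22): 0001000000

Answer: never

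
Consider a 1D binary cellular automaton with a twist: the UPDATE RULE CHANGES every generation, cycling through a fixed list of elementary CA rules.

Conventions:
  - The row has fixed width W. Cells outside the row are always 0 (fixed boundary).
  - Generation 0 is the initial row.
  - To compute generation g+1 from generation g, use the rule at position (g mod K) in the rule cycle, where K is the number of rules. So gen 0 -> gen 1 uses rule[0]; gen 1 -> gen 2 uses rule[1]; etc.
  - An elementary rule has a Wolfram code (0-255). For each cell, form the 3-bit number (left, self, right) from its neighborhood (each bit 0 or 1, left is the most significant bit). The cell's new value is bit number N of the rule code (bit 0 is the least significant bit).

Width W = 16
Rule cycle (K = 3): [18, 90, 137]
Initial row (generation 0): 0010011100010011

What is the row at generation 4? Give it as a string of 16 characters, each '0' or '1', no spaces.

Answer: 0010010010000010

Derivation:
Gen 0: 0010011100010011
Gen 1 (rule 18): 0101100010101100
Gen 2 (rule 90): 1001110100001110
Gen 3 (rule 137): 0001100001101100
Gen 4 (rule 18): 0010010010000010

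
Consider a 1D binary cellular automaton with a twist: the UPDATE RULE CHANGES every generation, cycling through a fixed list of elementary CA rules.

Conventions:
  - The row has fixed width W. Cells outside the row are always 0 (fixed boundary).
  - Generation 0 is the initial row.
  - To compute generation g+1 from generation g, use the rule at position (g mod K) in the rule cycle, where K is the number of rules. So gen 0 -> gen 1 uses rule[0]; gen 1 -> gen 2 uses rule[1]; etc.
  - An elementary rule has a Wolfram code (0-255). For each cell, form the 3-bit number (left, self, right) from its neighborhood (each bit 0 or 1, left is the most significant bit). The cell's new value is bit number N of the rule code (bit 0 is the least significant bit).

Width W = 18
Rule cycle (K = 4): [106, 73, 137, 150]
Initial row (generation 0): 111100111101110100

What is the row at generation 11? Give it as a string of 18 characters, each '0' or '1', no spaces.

Gen 0: 111100111101110100
Gen 1 (rule 106): 100101100111011000
Gen 2 (rule 73): 000001100101011011
Gen 3 (rule 137): 111101000000010010
Gen 4 (rule 150): 011001100000111111
Gen 5 (rule 106): 111011100001100001
Gen 6 (rule 73): 101010101101101100
Gen 7 (rule 137): 000000001001001001
Gen 8 (rule 150): 000000011111111111
Gen 9 (rule 106): 000000110000000001
Gen 10 (rule 73): 111110110111111100
Gen 11 (rule 137): 111100100111111001

Answer: 111100100111111001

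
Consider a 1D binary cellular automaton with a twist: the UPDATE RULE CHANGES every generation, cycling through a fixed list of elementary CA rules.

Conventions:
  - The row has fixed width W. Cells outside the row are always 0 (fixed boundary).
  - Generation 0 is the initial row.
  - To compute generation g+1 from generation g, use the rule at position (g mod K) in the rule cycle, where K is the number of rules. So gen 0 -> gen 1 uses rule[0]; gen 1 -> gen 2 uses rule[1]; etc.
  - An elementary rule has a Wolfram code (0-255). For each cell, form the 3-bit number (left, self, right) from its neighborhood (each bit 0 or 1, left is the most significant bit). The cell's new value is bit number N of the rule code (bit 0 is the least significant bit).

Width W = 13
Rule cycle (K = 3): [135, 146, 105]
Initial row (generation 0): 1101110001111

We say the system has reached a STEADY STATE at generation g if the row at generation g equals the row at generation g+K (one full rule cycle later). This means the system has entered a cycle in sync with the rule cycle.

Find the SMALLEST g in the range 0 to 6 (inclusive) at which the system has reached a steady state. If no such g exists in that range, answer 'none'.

Gen 0: 1101110001111
Gen 1 (rule 135): 0000100110110
Gen 2 (rule 146): 0001011000001
Gen 3 (rule 105): 1100111011100
Gen 4 (rule 135): 0001010001001
Gen 5 (rule 146): 0010001010110
Gen 6 (rule 105): 1000100101110
Gen 7 (rule 135): 1011101100100
Gen 8 (rule 146): 0001000011010
Gen 9 (rule 105): 1100011011100

Answer: none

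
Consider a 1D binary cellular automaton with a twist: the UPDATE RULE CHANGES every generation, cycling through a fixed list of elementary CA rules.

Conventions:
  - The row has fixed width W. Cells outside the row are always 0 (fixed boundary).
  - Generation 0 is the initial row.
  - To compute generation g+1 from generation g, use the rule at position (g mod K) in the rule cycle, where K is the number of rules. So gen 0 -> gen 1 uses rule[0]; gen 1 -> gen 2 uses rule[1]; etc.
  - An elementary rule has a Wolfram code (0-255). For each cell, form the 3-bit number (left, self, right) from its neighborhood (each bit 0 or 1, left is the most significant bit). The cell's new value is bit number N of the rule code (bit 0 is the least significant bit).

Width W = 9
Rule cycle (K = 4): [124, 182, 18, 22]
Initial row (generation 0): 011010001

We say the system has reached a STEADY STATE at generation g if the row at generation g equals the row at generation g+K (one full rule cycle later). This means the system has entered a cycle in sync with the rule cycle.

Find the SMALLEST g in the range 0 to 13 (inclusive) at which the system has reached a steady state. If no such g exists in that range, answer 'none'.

Gen 0: 011010001
Gen 1 (rule 124): 011111001
Gen 2 (rule 182): 101110111
Gen 3 (rule 18): 000000000
Gen 4 (rule 22): 000000000
Gen 5 (rule 124): 000000000
Gen 6 (rule 182): 000000000
Gen 7 (rule 18): 000000000
Gen 8 (rule 22): 000000000
Gen 9 (rule 124): 000000000
Gen 10 (rule 182): 000000000
Gen 11 (rule 18): 000000000
Gen 12 (rule 22): 000000000
Gen 13 (rule 124): 000000000
Gen 14 (rule 182): 000000000
Gen 15 (rule 18): 000000000
Gen 16 (rule 22): 000000000
Gen 17 (rule 124): 000000000

Answer: 3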